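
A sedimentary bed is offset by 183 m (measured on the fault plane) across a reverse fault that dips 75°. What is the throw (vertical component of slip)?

177 m

throw = dip-slip × sin(dip) = 183 m × sin(75°) = 177 m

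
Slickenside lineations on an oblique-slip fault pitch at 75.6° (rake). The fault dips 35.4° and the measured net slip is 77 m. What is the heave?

60.8 m

dip-slip = net slip × sin(rake) = 77 m × sin(75.6°) = 74.58 m
heave = dip-slip × cos(dip) = 74.58 × cos(35.4°) = 60.8 m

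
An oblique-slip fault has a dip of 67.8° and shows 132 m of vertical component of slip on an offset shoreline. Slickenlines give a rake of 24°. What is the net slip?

dip-slip = throw / sin(dip) = 132 / sin(67.8°) = 142.6 m
net slip = dip-slip / sin(rake) = 142.6 / sin(24°) = 351 m

351 m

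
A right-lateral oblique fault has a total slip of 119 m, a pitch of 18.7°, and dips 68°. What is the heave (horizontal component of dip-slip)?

14.3 m

dip-slip = net slip × sin(rake) = 119 m × sin(18.7°) = 38.15 m
heave = dip-slip × cos(dip) = 38.15 × cos(68°) = 14.3 m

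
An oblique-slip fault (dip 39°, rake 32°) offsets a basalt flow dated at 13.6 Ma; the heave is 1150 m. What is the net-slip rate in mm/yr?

dip-slip = heave / cos(dip) = 1150 / cos(39°) = 1480 m
net slip = dip-slip / sin(rake) = 1480 / sin(32°) = 2792 m
rate = 2792 m / 13.6 Ma = 0.000205 m/yr = 0.205 mm/yr

0.205 mm/yr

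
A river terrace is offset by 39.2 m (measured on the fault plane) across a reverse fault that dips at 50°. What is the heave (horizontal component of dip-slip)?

heave = dip-slip × cos(dip) = 39.2 m × cos(50°) = 25.2 m

25.2 m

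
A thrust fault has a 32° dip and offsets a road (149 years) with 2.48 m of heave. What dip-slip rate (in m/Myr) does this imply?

dip-slip = heave / cos(dip) = 2.48 m / cos(32°) = 2.924 m
rate = 2.924 m / 149 years = 0.0196 m/yr = 19600 m/Myr

19600 m/Myr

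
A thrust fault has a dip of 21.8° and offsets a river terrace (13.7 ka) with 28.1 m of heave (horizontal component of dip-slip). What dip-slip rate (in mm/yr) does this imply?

dip-slip = heave / cos(dip) = 28.1 m / cos(21.8°) = 30.26 m
rate = 30.26 m / 13.7 ka = 0.00221 m/yr = 2.21 mm/yr

2.21 mm/yr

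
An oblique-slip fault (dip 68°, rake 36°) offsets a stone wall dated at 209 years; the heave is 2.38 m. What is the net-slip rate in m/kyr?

dip-slip = heave / cos(dip) = 2.38 / cos(68°) = 6.353 m
net slip = dip-slip / sin(rake) = 6.353 / sin(36°) = 10.81 m
rate = 10.81 m / 209 years = 0.0517 m/yr = 51.7 m/kyr

51.7 m/kyr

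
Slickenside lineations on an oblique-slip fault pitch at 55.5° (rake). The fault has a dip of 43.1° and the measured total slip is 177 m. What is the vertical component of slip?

dip-slip = net slip × sin(rake) = 177 m × sin(55.5°) = 145.9 m
throw = dip-slip × sin(dip) = 145.9 × sin(43.1°) = 99.7 m

99.7 m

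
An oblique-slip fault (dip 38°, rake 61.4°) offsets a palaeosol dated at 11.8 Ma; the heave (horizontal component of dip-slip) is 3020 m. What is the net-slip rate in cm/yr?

dip-slip = heave / cos(dip) = 3020 / cos(38°) = 3832 m
net slip = dip-slip / sin(rake) = 3832 / sin(61.4°) = 4365 m
rate = 4365 m / 11.8 Ma = 0.000370 m/yr = 0.0370 cm/yr

0.0370 cm/yr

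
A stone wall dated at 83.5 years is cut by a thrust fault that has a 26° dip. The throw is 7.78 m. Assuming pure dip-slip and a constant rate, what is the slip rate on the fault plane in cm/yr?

dip-slip = throw / sin(dip) = 7.78 m / sin(26°) = 17.75 m
rate = 17.75 m / 83.5 years = 0.213 m/yr = 21.3 cm/yr

21.3 cm/yr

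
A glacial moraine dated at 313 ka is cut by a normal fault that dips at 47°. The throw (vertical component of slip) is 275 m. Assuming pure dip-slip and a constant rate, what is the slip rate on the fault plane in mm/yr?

1.20 mm/yr

dip-slip = throw / sin(dip) = 275 m / sin(47°) = 376 m
rate = 376 m / 313 ka = 0.00120 m/yr = 1.20 mm/yr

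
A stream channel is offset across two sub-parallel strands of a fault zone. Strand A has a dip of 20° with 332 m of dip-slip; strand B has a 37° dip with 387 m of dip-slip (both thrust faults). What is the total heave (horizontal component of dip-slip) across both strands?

heave_A = 332 × cos(20°) = 312 m
heave_B = 387 × cos(37°) = 309.1 m
total = 312 + 309.1 = 621 m

621 m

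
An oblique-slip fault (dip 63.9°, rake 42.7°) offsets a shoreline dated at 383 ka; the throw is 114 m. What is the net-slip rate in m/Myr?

dip-slip = throw / sin(dip) = 114 / sin(63.9°) = 126.9 m
net slip = dip-slip / sin(rake) = 126.9 / sin(42.7°) = 187.2 m
rate = 187.2 m / 383 ka = 0.000489 m/yr = 489 m/Myr

489 m/Myr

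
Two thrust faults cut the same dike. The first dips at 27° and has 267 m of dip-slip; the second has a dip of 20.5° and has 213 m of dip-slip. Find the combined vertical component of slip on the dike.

196 m

throw_A = 267 × sin(27°) = 121.2 m
throw_B = 213 × sin(20.5°) = 74.59 m
total = 121.2 + 74.59 = 196 m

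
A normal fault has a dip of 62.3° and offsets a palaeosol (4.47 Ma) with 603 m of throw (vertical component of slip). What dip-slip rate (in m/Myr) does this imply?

152 m/Myr

dip-slip = throw / sin(dip) = 603 m / sin(62.3°) = 681.1 m
rate = 681.1 m / 4.47 Ma = 0.000152 m/yr = 152 m/Myr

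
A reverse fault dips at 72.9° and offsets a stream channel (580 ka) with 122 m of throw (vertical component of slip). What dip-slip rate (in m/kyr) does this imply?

0.220 m/kyr

dip-slip = throw / sin(dip) = 122 m / sin(72.9°) = 127.6 m
rate = 127.6 m / 580 ka = 0.000220 m/yr = 0.220 m/kyr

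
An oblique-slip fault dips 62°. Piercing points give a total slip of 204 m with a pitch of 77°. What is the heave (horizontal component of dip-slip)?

93.3 m

dip-slip = net slip × sin(rake) = 204 m × sin(77°) = 198.8 m
heave = dip-slip × cos(dip) = 198.8 × cos(62°) = 93.3 m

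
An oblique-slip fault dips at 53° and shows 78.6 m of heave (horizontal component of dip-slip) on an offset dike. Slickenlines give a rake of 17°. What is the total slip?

dip-slip = heave / cos(dip) = 78.6 / cos(53°) = 130.6 m
net slip = dip-slip / sin(rake) = 130.6 / sin(17°) = 447 m

447 m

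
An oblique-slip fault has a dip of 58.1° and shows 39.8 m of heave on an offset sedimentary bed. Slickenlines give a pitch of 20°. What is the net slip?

dip-slip = heave / cos(dip) = 39.8 / cos(58.1°) = 75.32 m
net slip = dip-slip / sin(rake) = 75.32 / sin(20°) = 220 m

220 m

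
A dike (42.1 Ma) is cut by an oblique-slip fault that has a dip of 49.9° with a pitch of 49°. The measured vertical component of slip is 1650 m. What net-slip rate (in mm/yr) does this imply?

dip-slip = throw / sin(dip) = 1650 / sin(49.9°) = 2157 m
net slip = dip-slip / sin(rake) = 2157 / sin(49°) = 2858 m
rate = 2858 m / 42.1 Ma = 0.0000679 m/yr = 0.0679 mm/yr

0.0679 mm/yr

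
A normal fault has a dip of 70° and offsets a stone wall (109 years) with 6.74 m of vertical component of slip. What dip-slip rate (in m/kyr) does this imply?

65.8 m/kyr

dip-slip = throw / sin(dip) = 6.74 m / sin(70°) = 7.173 m
rate = 7.173 m / 109 years = 0.0658 m/yr = 65.8 m/kyr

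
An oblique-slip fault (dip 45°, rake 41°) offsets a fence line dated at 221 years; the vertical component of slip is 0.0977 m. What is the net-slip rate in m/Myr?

dip-slip = throw / sin(dip) = 0.0977 / sin(45°) = 0.1382 m
net slip = dip-slip / sin(rake) = 0.1382 / sin(41°) = 0.2106 m
rate = 0.2106 m / 221 years = 0.000953 m/yr = 953 m/Myr

953 m/Myr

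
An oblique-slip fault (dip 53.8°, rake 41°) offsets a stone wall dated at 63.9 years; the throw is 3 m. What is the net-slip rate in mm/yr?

88.7 mm/yr

dip-slip = throw / sin(dip) = 3 / sin(53.8°) = 3.718 m
net slip = dip-slip / sin(rake) = 3.718 / sin(41°) = 5.667 m
rate = 5.667 m / 63.9 years = 0.0887 m/yr = 88.7 mm/yr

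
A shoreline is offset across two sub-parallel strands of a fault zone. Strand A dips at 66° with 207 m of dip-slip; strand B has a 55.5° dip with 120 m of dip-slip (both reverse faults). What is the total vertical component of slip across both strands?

throw_A = 207 × sin(66°) = 189.1 m
throw_B = 120 × sin(55.5°) = 98.90 m
total = 189.1 + 98.90 = 288 m

288 m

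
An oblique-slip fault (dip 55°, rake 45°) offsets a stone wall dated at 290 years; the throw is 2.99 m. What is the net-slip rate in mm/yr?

17.8 mm/yr

dip-slip = throw / sin(dip) = 2.99 / sin(55°) = 3.650 m
net slip = dip-slip / sin(rake) = 3.650 / sin(45°) = 5.162 m
rate = 5.162 m / 290 years = 0.0178 m/yr = 17.8 mm/yr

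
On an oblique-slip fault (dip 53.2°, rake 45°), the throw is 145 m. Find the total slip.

dip-slip = throw / sin(dip) = 145 / sin(53.2°) = 181.1 m
net slip = dip-slip / sin(rake) = 181.1 / sin(45°) = 256 m

256 m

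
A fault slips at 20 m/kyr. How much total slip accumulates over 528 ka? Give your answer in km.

10.6 km

slip = rate × time = 20 m/kyr × 528 ka = 10600 m = 10.6 km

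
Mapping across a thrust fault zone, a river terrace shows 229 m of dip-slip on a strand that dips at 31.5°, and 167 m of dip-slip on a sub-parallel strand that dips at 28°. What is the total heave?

343 m

heave_A = 229 × cos(31.5°) = 195.3 m
heave_B = 167 × cos(28°) = 147.5 m
total = 195.3 + 147.5 = 343 m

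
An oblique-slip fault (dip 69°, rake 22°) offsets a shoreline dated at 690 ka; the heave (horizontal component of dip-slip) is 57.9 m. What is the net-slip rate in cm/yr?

0.0625 cm/yr

dip-slip = heave / cos(dip) = 57.9 / cos(69°) = 161.6 m
net slip = dip-slip / sin(rake) = 161.6 / sin(22°) = 431.3 m
rate = 431.3 m / 690 ka = 0.000625 m/yr = 0.0625 cm/yr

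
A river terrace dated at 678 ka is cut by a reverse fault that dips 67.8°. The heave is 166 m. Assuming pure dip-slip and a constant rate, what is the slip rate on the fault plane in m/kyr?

0.648 m/kyr

dip-slip = heave / cos(dip) = 166 m / cos(67.8°) = 439.3 m
rate = 439.3 m / 678 ka = 0.000648 m/yr = 0.648 m/kyr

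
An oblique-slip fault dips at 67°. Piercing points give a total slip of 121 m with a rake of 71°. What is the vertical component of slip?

dip-slip = net slip × sin(rake) = 121 m × sin(71°) = 114.4 m
throw = dip-slip × sin(dip) = 114.4 × sin(67°) = 105 m

105 m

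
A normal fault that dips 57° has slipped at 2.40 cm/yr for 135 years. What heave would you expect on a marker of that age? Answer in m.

dip-slip = rate × time = 2.40 cm/yr × 135 years = 3.240 m
heave = dip-slip × cos(dip) = 3.240 × cos(57°) = 1.76 m

1.76 m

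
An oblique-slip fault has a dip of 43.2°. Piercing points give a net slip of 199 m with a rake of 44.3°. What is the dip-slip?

dip-slip = net slip × sin(rake) = 199 m × sin(44.3°) = 139 m

139 m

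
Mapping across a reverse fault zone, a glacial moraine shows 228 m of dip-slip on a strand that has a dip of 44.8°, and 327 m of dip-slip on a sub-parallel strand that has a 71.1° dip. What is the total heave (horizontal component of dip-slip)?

268 m

heave_A = 228 × cos(44.8°) = 161.8 m
heave_B = 327 × cos(71.1°) = 105.9 m
total = 161.8 + 105.9 = 268 m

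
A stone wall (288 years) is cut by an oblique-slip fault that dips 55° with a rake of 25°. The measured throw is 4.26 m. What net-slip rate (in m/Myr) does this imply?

42700 m/Myr

dip-slip = throw / sin(dip) = 4.26 / sin(55°) = 5.200 m
net slip = dip-slip / sin(rake) = 5.200 / sin(25°) = 12.31 m
rate = 12.31 m / 288 years = 0.0427 m/yr = 42700 m/Myr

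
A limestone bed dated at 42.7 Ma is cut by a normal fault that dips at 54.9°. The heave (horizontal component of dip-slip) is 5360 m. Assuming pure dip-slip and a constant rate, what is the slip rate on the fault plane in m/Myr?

dip-slip = heave / cos(dip) = 5360 m / cos(54.9°) = 9322 m
rate = 9322 m / 42.7 Ma = 0.000218 m/yr = 218 m/Myr

218 m/Myr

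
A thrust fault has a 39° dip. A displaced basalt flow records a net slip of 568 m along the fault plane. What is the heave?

441 m

heave = dip-slip × cos(dip) = 568 m × cos(39°) = 441 m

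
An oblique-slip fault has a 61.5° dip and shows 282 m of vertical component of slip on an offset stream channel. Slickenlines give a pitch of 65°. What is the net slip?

354 m

dip-slip = throw / sin(dip) = 282 / sin(61.5°) = 320.9 m
net slip = dip-slip / sin(rake) = 320.9 / sin(65°) = 354 m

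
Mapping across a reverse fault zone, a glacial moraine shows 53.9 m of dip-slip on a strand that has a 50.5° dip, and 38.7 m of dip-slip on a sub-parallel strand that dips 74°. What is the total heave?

heave_A = 53.9 × cos(50.5°) = 34.28 m
heave_B = 38.7 × cos(74°) = 10.67 m
total = 34.28 + 10.67 = 45 m

45 m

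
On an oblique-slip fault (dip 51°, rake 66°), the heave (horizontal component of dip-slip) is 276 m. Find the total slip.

480 m

dip-slip = heave / cos(dip) = 276 / cos(51°) = 438.6 m
net slip = dip-slip / sin(rake) = 438.6 / sin(66°) = 480 m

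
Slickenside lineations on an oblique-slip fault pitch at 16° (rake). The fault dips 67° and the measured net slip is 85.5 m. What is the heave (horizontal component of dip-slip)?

9.21 m

dip-slip = net slip × sin(rake) = 85.5 m × sin(16°) = 23.57 m
heave = dip-slip × cos(dip) = 23.57 × cos(67°) = 9.21 m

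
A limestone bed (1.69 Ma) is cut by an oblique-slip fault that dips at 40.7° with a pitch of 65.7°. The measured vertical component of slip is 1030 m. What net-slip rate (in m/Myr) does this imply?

1030 m/Myr

dip-slip = throw / sin(dip) = 1030 / sin(40.7°) = 1580 m
net slip = dip-slip / sin(rake) = 1580 / sin(65.7°) = 1733 m
rate = 1733 m / 1.69 Ma = 0.00103 m/yr = 1030 m/Myr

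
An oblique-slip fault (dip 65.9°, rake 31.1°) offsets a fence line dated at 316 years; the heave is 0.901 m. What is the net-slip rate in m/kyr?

13.5 m/kyr

dip-slip = heave / cos(dip) = 0.901 / cos(65.9°) = 2.207 m
net slip = dip-slip / sin(rake) = 2.207 / sin(31.1°) = 4.272 m
rate = 4.272 m / 316 years = 0.0135 m/yr = 13.5 m/kyr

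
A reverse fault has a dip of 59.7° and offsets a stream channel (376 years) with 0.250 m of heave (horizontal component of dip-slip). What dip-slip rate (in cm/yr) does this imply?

0.132 cm/yr

dip-slip = heave / cos(dip) = 0.250 m / cos(59.7°) = 0.4955 m
rate = 0.4955 m / 376 years = 0.00132 m/yr = 0.132 cm/yr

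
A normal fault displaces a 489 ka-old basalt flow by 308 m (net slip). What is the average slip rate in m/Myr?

630 m/Myr

rate = 308 m / 489 ka = 0.000630 m/yr = 630 m/Myr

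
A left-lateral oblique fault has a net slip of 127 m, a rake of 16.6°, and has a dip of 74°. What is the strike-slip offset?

strike-slip = net slip × cos(rake) = 127 m × cos(16.6°) = 122 m

122 m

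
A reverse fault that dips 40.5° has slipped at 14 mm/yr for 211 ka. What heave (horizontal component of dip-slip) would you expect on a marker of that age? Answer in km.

dip-slip = rate × time = 14 mm/yr × 211 ka = 2954 m
heave = dip-slip × cos(dip) = 2954 × cos(40.5°) = 2250 m = 2.25 km

2.25 km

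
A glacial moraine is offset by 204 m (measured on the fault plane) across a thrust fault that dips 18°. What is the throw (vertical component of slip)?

throw = dip-slip × sin(dip) = 204 m × sin(18°) = 63 m

63 m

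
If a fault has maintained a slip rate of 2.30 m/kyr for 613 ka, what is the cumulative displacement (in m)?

slip = rate × time = 2.30 m/kyr × 613 ka = 1410 m

1410 m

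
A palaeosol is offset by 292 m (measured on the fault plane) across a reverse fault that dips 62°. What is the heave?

heave = dip-slip × cos(dip) = 292 m × cos(62°) = 137 m

137 m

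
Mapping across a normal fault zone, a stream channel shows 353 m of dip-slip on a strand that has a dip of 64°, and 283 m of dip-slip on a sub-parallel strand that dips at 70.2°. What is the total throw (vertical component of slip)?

584 m

throw_A = 353 × sin(64°) = 317.3 m
throw_B = 283 × sin(70.2°) = 266.3 m
total = 317.3 + 266.3 = 584 m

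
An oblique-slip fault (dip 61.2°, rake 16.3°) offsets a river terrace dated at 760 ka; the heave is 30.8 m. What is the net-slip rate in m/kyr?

0.300 m/kyr

dip-slip = heave / cos(dip) = 30.8 / cos(61.2°) = 63.93 m
net slip = dip-slip / sin(rake) = 63.93 / sin(16.3°) = 227.8 m
rate = 227.8 m / 760 ka = 0.000300 m/yr = 0.300 m/kyr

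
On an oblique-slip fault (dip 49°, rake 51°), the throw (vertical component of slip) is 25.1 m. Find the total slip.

42.8 m

dip-slip = throw / sin(dip) = 25.1 / sin(49°) = 33.26 m
net slip = dip-slip / sin(rake) = 33.26 / sin(51°) = 42.8 m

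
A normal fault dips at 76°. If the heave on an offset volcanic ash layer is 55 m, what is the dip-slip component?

227 m

dip-slip = heave / cos(dip) = 55 / cos(76°) = 227 m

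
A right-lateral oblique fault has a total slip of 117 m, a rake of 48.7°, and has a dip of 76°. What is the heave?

dip-slip = net slip × sin(rake) = 117 m × sin(48.7°) = 87.90 m
heave = dip-slip × cos(dip) = 87.90 × cos(76°) = 21.3 m

21.3 m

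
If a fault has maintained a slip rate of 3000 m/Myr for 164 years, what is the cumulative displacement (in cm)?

49.2 cm

slip = rate × time = 3000 m/Myr × 164 years = 0.492 m = 49.2 cm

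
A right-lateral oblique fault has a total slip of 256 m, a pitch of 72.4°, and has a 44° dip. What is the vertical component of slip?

dip-slip = net slip × sin(rake) = 256 m × sin(72.4°) = 244 m
throw = dip-slip × sin(dip) = 244 × sin(44°) = 170 m

170 m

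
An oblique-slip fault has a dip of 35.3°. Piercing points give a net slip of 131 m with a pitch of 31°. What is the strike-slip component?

strike-slip = net slip × cos(rake) = 131 m × cos(31°) = 112 m

112 m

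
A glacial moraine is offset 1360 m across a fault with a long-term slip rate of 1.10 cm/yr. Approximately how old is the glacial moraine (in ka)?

124 ka

age = offset / rate = 1360 m / (1.10 cm/yr) = 124000 yr = 124 ka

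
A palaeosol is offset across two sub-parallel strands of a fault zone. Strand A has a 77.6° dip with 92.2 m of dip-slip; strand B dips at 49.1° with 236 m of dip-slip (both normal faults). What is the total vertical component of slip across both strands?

268 m

throw_A = 92.2 × sin(77.6°) = 90.05 m
throw_B = 236 × sin(49.1°) = 178.4 m
total = 90.05 + 178.4 = 268 m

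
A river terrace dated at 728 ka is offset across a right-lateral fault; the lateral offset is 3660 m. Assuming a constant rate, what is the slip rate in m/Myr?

rate = 3660 m / 728 ka = 0.00503 m/yr = 5030 m/Myr

5030 m/Myr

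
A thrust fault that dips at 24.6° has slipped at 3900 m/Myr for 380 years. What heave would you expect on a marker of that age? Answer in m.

1.35 m

dip-slip = rate × time = 3900 m/Myr × 380 years = 1.482 m
heave = dip-slip × cos(dip) = 1.482 × cos(24.6°) = 1.35 m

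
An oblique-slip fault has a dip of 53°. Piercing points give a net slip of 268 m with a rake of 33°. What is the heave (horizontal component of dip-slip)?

87.8 m

dip-slip = net slip × sin(rake) = 268 m × sin(33°) = 146 m
heave = dip-slip × cos(dip) = 146 × cos(53°) = 87.8 m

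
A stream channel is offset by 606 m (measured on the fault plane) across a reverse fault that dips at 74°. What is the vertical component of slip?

583 m

throw = dip-slip × sin(dip) = 606 m × sin(74°) = 583 m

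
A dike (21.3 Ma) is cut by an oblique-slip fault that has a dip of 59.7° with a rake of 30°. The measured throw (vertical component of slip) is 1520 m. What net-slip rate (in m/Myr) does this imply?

dip-slip = throw / sin(dip) = 1520 / sin(59.7°) = 1760 m
net slip = dip-slip / sin(rake) = 1760 / sin(30°) = 3521 m
rate = 3521 m / 21.3 Ma = 0.000165 m/yr = 165 m/Myr

165 m/Myr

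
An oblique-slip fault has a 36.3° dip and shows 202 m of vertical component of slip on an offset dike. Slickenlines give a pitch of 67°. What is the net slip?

dip-slip = throw / sin(dip) = 202 / sin(36.3°) = 341.2 m
net slip = dip-slip / sin(rake) = 341.2 / sin(67°) = 371 m

371 m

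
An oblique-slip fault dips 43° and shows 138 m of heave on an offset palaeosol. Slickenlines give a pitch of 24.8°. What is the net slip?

450 m

dip-slip = heave / cos(dip) = 138 / cos(43°) = 188.7 m
net slip = dip-slip / sin(rake) = 188.7 / sin(24.8°) = 450 m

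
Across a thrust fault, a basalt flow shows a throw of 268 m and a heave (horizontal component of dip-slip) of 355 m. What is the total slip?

445 m

net slip = √(throw² + heave²) = √(268² + 355²) = 445 m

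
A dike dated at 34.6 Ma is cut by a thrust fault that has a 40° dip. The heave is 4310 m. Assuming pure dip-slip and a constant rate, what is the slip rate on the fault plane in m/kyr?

0.163 m/kyr

dip-slip = heave / cos(dip) = 4310 m / cos(40°) = 5626 m
rate = 5626 m / 34.6 Ma = 0.000163 m/yr = 0.163 m/kyr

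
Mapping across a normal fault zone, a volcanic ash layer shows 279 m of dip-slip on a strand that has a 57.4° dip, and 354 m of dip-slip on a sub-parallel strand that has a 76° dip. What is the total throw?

579 m

throw_A = 279 × sin(57.4°) = 235 m
throw_B = 354 × sin(76°) = 343.5 m
total = 235 + 343.5 = 579 m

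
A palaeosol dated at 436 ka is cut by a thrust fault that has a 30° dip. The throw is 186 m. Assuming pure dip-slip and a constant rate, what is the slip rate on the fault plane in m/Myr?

dip-slip = throw / sin(dip) = 186 m / sin(30°) = 372 m
rate = 372 m / 436 ka = 0.000853 m/yr = 853 m/Myr

853 m/Myr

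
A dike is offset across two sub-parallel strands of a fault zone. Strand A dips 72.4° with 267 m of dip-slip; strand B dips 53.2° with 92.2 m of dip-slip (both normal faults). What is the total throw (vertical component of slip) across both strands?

328 m

throw_A = 267 × sin(72.4°) = 254.5 m
throw_B = 92.2 × sin(53.2°) = 73.83 m
total = 254.5 + 73.83 = 328 m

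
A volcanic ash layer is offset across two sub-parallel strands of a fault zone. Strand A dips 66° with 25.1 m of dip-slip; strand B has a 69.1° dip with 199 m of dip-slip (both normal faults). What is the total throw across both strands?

209 m

throw_A = 25.1 × sin(66°) = 22.93 m
throw_B = 199 × sin(69.1°) = 185.9 m
total = 22.93 + 185.9 = 209 m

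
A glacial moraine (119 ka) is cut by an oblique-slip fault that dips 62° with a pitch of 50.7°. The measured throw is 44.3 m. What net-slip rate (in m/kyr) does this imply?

0.545 m/kyr

dip-slip = throw / sin(dip) = 44.3 / sin(62°) = 50.17 m
net slip = dip-slip / sin(rake) = 50.17 / sin(50.7°) = 64.84 m
rate = 64.84 m / 119 ka = 0.000545 m/yr = 0.545 m/kyr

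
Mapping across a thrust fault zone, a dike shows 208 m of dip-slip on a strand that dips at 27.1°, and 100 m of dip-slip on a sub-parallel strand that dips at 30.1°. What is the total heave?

272 m

heave_A = 208 × cos(27.1°) = 185.2 m
heave_B = 100 × cos(30.1°) = 86.52 m
total = 185.2 + 86.52 = 272 m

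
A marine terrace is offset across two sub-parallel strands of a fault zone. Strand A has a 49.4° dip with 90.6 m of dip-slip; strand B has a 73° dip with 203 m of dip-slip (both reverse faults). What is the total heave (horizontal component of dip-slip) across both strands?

118 m

heave_A = 90.6 × cos(49.4°) = 58.96 m
heave_B = 203 × cos(73°) = 59.35 m
total = 58.96 + 59.35 = 118 m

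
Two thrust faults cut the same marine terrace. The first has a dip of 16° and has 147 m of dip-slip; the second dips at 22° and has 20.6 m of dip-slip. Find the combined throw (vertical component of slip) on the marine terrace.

48.2 m

throw_A = 147 × sin(16°) = 40.52 m
throw_B = 20.6 × sin(22°) = 7.717 m
total = 40.52 + 7.717 = 48.2 m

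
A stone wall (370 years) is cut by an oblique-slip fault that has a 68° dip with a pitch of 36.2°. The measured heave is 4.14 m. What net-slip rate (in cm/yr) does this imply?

dip-slip = heave / cos(dip) = 4.14 / cos(68°) = 11.05 m
net slip = dip-slip / sin(rake) = 11.05 / sin(36.2°) = 18.71 m
rate = 18.71 m / 370 years = 0.0506 m/yr = 5.06 cm/yr

5.06 cm/yr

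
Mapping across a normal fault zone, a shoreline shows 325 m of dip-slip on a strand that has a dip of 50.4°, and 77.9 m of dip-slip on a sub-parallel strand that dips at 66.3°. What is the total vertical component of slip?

322 m

throw_A = 325 × sin(50.4°) = 250.4 m
throw_B = 77.9 × sin(66.3°) = 71.33 m
total = 250.4 + 71.33 = 322 m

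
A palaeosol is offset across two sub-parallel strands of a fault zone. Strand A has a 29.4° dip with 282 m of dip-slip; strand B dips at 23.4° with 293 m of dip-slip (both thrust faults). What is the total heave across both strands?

515 m

heave_A = 282 × cos(29.4°) = 245.7 m
heave_B = 293 × cos(23.4°) = 268.9 m
total = 245.7 + 268.9 = 515 m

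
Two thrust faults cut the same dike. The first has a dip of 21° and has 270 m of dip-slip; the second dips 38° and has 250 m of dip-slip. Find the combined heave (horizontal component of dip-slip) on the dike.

449 m

heave_A = 270 × cos(21°) = 252.1 m
heave_B = 250 × cos(38°) = 197 m
total = 252.1 + 197 = 449 m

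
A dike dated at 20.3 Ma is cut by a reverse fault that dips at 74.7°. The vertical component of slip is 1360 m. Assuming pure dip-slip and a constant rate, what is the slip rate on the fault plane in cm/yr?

0.00695 cm/yr

dip-slip = throw / sin(dip) = 1360 m / sin(74.7°) = 1410 m
rate = 1410 m / 20.3 Ma = 0.0000695 m/yr = 0.00695 cm/yr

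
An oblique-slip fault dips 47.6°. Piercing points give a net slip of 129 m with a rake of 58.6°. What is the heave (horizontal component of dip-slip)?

dip-slip = net slip × sin(rake) = 129 m × sin(58.6°) = 110.1 m
heave = dip-slip × cos(dip) = 110.1 × cos(47.6°) = 74.2 m

74.2 m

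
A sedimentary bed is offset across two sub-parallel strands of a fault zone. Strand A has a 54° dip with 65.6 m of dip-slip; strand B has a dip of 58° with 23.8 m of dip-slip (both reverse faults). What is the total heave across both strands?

heave_A = 65.6 × cos(54°) = 38.56 m
heave_B = 23.8 × cos(58°) = 12.61 m
total = 38.56 + 12.61 = 51.2 m

51.2 m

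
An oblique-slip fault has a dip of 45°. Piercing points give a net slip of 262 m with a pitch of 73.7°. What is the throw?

dip-slip = net slip × sin(rake) = 262 m × sin(73.7°) = 251.5 m
throw = dip-slip × sin(dip) = 251.5 × sin(45°) = 178 m

178 m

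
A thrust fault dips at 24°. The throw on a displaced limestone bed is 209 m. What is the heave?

469 m

heave = throw / tan(dip) = 209 / tan(24°) = 469 m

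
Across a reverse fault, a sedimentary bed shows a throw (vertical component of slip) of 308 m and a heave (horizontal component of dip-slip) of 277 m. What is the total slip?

414 m

net slip = √(throw² + heave²) = √(308² + 277²) = 414 m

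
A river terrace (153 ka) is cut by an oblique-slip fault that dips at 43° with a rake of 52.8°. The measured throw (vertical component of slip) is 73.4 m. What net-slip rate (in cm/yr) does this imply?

0.0883 cm/yr

dip-slip = throw / sin(dip) = 73.4 / sin(43°) = 107.6 m
net slip = dip-slip / sin(rake) = 107.6 / sin(52.8°) = 135.1 m
rate = 135.1 m / 153 ka = 0.000883 m/yr = 0.0883 cm/yr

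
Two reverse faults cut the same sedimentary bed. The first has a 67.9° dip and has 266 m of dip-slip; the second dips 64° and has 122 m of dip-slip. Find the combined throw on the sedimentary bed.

356 m

throw_A = 266 × sin(67.9°) = 246.5 m
throw_B = 122 × sin(64°) = 109.7 m
total = 246.5 + 109.7 = 356 m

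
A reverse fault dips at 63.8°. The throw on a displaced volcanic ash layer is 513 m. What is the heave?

heave = throw / tan(dip) = 513 / tan(63.8°) = 252 m

252 m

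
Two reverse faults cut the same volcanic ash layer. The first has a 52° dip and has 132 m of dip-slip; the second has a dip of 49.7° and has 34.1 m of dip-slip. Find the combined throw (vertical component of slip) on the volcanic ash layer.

throw_A = 132 × sin(52°) = 104 m
throw_B = 34.1 × sin(49.7°) = 26.01 m
total = 104 + 26.01 = 130 m

130 m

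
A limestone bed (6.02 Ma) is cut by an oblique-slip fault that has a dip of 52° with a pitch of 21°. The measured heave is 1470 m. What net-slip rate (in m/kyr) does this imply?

dip-slip = heave / cos(dip) = 1470 / cos(52°) = 2388 m
net slip = dip-slip / sin(rake) = 2388 / sin(21°) = 6663 m
rate = 6663 m / 6.02 Ma = 0.00111 m/yr = 1.11 m/kyr

1.11 m/kyr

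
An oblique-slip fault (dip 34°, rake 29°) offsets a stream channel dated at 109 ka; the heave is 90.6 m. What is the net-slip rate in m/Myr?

2070 m/Myr

dip-slip = heave / cos(dip) = 90.6 / cos(34°) = 109.3 m
net slip = dip-slip / sin(rake) = 109.3 / sin(29°) = 225.4 m
rate = 225.4 m / 109 ka = 0.00207 m/yr = 2070 m/Myr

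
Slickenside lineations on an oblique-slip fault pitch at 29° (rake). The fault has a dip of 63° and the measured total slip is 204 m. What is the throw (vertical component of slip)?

dip-slip = net slip × sin(rake) = 204 m × sin(29°) = 98.90 m
throw = dip-slip × sin(dip) = 98.90 × sin(63°) = 88.1 m

88.1 m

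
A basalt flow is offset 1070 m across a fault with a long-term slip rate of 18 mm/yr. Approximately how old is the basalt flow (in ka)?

59.4 ka

age = offset / rate = 1070 m / (18 mm/yr) = 59400 yr = 59.4 ka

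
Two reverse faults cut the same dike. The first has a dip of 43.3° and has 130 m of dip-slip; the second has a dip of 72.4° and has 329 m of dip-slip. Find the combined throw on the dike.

403 m

throw_A = 130 × sin(43.3°) = 89.16 m
throw_B = 329 × sin(72.4°) = 313.6 m
total = 89.16 + 313.6 = 403 m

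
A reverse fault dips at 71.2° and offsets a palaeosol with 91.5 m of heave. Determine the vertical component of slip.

269 m

throw = heave × tan(dip) = 91.5 × tan(71.2°) = 269 m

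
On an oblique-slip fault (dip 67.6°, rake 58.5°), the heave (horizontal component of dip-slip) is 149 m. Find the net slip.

459 m

dip-slip = heave / cos(dip) = 149 / cos(67.6°) = 391 m
net slip = dip-slip / sin(rake) = 391 / sin(58.5°) = 459 m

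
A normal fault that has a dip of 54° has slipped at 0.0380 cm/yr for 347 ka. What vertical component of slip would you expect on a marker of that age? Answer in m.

dip-slip = rate × time = 0.0380 cm/yr × 347 ka = 131.9 m
throw = dip-slip × sin(dip) = 131.9 × sin(54°) = 107 m

107 m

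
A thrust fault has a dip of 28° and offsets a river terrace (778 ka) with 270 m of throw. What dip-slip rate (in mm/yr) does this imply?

dip-slip = throw / sin(dip) = 270 m / sin(28°) = 575.1 m
rate = 575.1 m / 778 ka = 0.000739 m/yr = 0.739 mm/yr

0.739 mm/yr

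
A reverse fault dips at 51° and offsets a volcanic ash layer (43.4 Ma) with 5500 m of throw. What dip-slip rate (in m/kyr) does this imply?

dip-slip = throw / sin(dip) = 5500 m / sin(51°) = 7077 m
rate = 7077 m / 43.4 Ma = 0.000163 m/yr = 0.163 m/kyr

0.163 m/kyr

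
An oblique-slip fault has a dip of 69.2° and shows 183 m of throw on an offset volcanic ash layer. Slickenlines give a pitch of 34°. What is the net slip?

350 m

dip-slip = throw / sin(dip) = 183 / sin(69.2°) = 195.8 m
net slip = dip-slip / sin(rake) = 195.8 / sin(34°) = 350 m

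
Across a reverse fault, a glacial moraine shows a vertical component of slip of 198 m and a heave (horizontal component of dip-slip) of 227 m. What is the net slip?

net slip = √(throw² + heave²) = √(198² + 227²) = 301 m

301 m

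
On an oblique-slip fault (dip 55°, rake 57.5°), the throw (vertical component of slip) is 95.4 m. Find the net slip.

dip-slip = throw / sin(dip) = 95.4 / sin(55°) = 116.5 m
net slip = dip-slip / sin(rake) = 116.5 / sin(57.5°) = 138 m

138 m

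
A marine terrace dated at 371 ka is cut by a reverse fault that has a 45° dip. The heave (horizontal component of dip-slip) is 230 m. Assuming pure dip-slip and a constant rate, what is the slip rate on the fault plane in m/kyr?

0.877 m/kyr

dip-slip = heave / cos(dip) = 230 m / cos(45°) = 325.3 m
rate = 325.3 m / 371 ka = 0.000877 m/yr = 0.877 m/kyr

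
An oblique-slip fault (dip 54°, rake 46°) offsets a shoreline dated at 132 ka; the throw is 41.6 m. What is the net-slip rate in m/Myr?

dip-slip = throw / sin(dip) = 41.6 / sin(54°) = 51.42 m
net slip = dip-slip / sin(rake) = 51.42 / sin(46°) = 71.48 m
rate = 71.48 m / 132 ka = 0.000542 m/yr = 542 m/Myr

542 m/Myr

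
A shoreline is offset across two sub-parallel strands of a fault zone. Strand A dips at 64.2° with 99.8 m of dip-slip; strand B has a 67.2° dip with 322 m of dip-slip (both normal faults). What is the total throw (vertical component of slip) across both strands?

throw_A = 99.8 × sin(64.2°) = 89.85 m
throw_B = 322 × sin(67.2°) = 296.8 m
total = 89.85 + 296.8 = 387 m

387 m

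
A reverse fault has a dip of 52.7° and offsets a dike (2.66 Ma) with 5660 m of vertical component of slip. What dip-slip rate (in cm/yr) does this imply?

0.267 cm/yr

dip-slip = throw / sin(dip) = 5660 m / sin(52.7°) = 7115 m
rate = 7115 m / 2.66 Ma = 0.00267 m/yr = 0.267 cm/yr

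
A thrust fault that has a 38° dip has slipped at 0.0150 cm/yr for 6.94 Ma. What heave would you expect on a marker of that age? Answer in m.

dip-slip = rate × time = 0.0150 cm/yr × 6.94 Ma = 1041 m
heave = dip-slip × cos(dip) = 1041 × cos(38°) = 820 m

820 m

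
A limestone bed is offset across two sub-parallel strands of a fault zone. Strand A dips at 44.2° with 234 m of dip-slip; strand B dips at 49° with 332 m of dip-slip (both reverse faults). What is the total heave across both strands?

heave_A = 234 × cos(44.2°) = 167.8 m
heave_B = 332 × cos(49°) = 217.8 m
total = 167.8 + 217.8 = 386 m

386 m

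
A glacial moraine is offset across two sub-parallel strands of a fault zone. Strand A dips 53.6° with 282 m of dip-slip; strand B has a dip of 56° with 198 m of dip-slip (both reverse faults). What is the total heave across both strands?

278 m

heave_A = 282 × cos(53.6°) = 167.3 m
heave_B = 198 × cos(56°) = 110.7 m
total = 167.3 + 110.7 = 278 m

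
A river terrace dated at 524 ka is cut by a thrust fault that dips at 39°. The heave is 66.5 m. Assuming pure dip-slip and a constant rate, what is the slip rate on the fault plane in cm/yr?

0.0163 cm/yr

dip-slip = heave / cos(dip) = 66.5 m / cos(39°) = 85.57 m
rate = 85.57 m / 524 ka = 0.000163 m/yr = 0.0163 cm/yr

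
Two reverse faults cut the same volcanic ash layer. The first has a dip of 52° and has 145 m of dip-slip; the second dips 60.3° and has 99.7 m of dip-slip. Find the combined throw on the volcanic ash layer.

throw_A = 145 × sin(52°) = 114.3 m
throw_B = 99.7 × sin(60.3°) = 86.60 m
total = 114.3 + 86.60 = 201 m

201 m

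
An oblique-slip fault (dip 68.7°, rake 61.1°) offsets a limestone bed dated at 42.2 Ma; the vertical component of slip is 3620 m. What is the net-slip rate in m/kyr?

dip-slip = throw / sin(dip) = 3620 / sin(68.7°) = 3885 m
net slip = dip-slip / sin(rake) = 3885 / sin(61.1°) = 4438 m
rate = 4438 m / 42.2 Ma = 0.000105 m/yr = 0.105 m/kyr

0.105 m/kyr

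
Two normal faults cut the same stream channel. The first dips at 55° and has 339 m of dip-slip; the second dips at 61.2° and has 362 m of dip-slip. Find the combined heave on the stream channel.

heave_A = 339 × cos(55°) = 194.4 m
heave_B = 362 × cos(61.2°) = 174.4 m
total = 194.4 + 174.4 = 369 m

369 m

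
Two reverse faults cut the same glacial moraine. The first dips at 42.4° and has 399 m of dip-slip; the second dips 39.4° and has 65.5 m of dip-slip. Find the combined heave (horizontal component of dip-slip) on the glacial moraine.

heave_A = 399 × cos(42.4°) = 294.6 m
heave_B = 65.5 × cos(39.4°) = 50.61 m
total = 294.6 + 50.61 = 345 m

345 m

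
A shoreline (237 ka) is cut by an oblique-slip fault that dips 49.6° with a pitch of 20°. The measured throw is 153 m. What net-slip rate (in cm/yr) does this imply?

0.248 cm/yr

dip-slip = throw / sin(dip) = 153 / sin(49.6°) = 200.9 m
net slip = dip-slip / sin(rake) = 200.9 / sin(20°) = 587.4 m
rate = 587.4 m / 237 ka = 0.00248 m/yr = 0.248 cm/yr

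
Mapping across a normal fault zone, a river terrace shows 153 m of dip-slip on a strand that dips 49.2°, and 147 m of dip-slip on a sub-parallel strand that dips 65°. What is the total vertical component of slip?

throw_A = 153 × sin(49.2°) = 115.8 m
throw_B = 147 × sin(65°) = 133.2 m
total = 115.8 + 133.2 = 249 m

249 m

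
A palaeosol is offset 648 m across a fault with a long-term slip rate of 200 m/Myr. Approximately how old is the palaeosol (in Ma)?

age = offset / rate = 648 m / (200 m/Myr) = 3.24e+06 yr = 3.24 Ma

3.24 Ma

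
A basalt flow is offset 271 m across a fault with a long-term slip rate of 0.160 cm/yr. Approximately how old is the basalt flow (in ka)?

age = offset / rate = 271 m / (0.160 cm/yr) = 169000 yr = 169 ka

169 ka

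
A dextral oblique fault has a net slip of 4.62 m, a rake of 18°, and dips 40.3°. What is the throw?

0.923 m

dip-slip = net slip × sin(rake) = 4.62 m × sin(18°) = 1.428 m
throw = dip-slip × sin(dip) = 1.428 × sin(40.3°) = 0.923 m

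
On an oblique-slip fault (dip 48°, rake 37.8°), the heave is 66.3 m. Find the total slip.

dip-slip = heave / cos(dip) = 66.3 / cos(48°) = 99.08 m
net slip = dip-slip / sin(rake) = 99.08 / sin(37.8°) = 162 m

162 m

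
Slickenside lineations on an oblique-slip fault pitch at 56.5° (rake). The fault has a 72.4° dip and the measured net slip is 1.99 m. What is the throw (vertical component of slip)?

1.58 m

dip-slip = net slip × sin(rake) = 1.99 m × sin(56.5°) = 1.659 m
throw = dip-slip × sin(dip) = 1.659 × sin(72.4°) = 1.58 m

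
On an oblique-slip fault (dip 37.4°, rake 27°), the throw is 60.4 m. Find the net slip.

dip-slip = throw / sin(dip) = 60.4 / sin(37.4°) = 99.44 m
net slip = dip-slip / sin(rake) = 99.44 / sin(27°) = 219 m

219 m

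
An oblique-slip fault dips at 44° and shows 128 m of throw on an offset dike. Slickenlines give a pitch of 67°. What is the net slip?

200 m

dip-slip = throw / sin(dip) = 128 / sin(44°) = 184.3 m
net slip = dip-slip / sin(rake) = 184.3 / sin(67°) = 200 m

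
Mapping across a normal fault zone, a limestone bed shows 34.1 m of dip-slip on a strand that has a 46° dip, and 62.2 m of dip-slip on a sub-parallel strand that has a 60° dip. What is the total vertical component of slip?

78.4 m

throw_A = 34.1 × sin(46°) = 24.53 m
throw_B = 62.2 × sin(60°) = 53.87 m
total = 24.53 + 53.87 = 78.4 m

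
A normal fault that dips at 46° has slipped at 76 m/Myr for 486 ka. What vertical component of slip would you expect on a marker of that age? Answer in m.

26.6 m

dip-slip = rate × time = 76 m/Myr × 486 ka = 36.94 m
throw = dip-slip × sin(dip) = 36.94 × sin(46°) = 26.6 m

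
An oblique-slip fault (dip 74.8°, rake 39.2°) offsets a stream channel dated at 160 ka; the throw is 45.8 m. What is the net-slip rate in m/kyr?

dip-slip = throw / sin(dip) = 45.8 / sin(74.8°) = 47.46 m
net slip = dip-slip / sin(rake) = 47.46 / sin(39.2°) = 75.09 m
rate = 75.09 m / 160 ka = 0.000469 m/yr = 0.469 m/kyr

0.469 m/kyr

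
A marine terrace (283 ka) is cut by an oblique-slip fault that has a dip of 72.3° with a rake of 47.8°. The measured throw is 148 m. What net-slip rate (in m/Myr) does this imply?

dip-slip = throw / sin(dip) = 148 / sin(72.3°) = 155.4 m
net slip = dip-slip / sin(rake) = 155.4 / sin(47.8°) = 209.7 m
rate = 209.7 m / 283 ka = 0.000741 m/yr = 741 m/Myr

741 m/Myr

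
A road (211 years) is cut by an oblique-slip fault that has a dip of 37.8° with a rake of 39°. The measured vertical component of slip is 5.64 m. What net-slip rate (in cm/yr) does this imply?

6.93 cm/yr

dip-slip = throw / sin(dip) = 5.64 / sin(37.8°) = 9.202 m
net slip = dip-slip / sin(rake) = 9.202 / sin(39°) = 14.62 m
rate = 14.62 m / 211 years = 0.0693 m/yr = 6.93 cm/yr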